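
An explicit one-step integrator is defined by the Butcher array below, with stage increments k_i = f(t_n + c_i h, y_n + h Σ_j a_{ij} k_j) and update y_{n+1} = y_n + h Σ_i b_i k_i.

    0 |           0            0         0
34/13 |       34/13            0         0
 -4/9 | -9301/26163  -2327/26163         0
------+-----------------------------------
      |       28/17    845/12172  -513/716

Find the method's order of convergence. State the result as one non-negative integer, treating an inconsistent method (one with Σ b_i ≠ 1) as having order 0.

3

b = (28/17, 845/12172, -513/716)
c = (0, 34/13, -4/9)
Ac = (0, 0, -358/1539)
Σ b_i: 28/17·1 + 845/12172·1 + (-513/716)·1 = 1 ✓
b·c: 845/12172·34/13 + (-513/716)·(-4/9) = 1/2 ✓
b·c²: 845/12172·1156/169 + (-513/716)·16/81 = 1/3 ✓
b·Ac: (-513/716)·(-358/1539) = 1/6 ✓; 3 stages ⇒ order 3.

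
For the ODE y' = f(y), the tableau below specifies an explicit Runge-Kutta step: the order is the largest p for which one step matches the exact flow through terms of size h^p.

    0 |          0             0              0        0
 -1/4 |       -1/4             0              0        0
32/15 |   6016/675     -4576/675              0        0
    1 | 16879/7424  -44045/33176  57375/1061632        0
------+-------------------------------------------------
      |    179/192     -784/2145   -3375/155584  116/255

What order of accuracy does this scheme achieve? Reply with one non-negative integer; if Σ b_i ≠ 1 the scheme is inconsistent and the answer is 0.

b = (179/192, -784/2145, -3375/155584, 116/255)
c = (0, -1/4, 32/15, 1)
Ac = (0, 0, 1144/675, 415/928)
Σ b_i: 179/192·1 + (-784/2145)·1 + (-3375/155584)·1 + 116/255·1 = 1 ✓
b·c: (-784/2145)·(-1/4) + (-3375/155584)·32/15 + 116/255·1 = 1/2 ✓
b·c²: (-784/2145)·1/16 + (-3375/155584)·1024/225 + 116/255·1 = 1/3 ✓
b·Ac: (-3375/155584)·1144/675 + 116/255·415/928 = 1/6 ✓
b·c³: (-784/2145)·(-1/64) + (-3375/155584)·32768/3375 + 116/255·1 = 1/4 ✓
b·(c∘Ac): (-3375/155584)·36608/10125 + 116/255·415/928 = 1/8 ✓
b·Ac²: (-3375/155584)·(-286/675) + 116/255·605/3712 = 1/12 ✓
b·A²c: 116/255·85/928 = 1/24 ✓; 4 stages ⇒ order 4.

4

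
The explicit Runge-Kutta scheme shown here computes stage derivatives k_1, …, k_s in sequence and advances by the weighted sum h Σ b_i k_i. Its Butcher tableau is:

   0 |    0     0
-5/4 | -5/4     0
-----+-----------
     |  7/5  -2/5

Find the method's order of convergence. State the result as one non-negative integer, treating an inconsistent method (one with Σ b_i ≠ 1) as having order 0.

2

b = (7/5, -2/5)
c = (0, -5/4)
Σ b_i: 7/5·1 + (-2/5)·1 = 1 ✓
b·c: (-2/5)·(-5/4) = 1/2 ✓; 2 stages ⇒ order 2.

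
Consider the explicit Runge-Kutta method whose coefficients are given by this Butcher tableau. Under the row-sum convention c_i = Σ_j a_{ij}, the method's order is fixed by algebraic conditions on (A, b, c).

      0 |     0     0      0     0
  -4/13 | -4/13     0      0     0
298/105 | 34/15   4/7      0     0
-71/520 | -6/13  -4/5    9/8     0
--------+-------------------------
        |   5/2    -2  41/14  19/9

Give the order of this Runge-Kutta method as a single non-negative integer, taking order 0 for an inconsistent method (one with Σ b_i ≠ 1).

b = (5/2, -2, 41/14, 19/9)
c = (0, -4/13, 298/105, -71/520)
Ac = (0, 0, -16/91, 6259/1820)
Σ b_i: 5/2·1 + (-2)·1 + 41/14·1 + 19/9·1 = 349/63 ≠ 1 ⇒ order 0.

0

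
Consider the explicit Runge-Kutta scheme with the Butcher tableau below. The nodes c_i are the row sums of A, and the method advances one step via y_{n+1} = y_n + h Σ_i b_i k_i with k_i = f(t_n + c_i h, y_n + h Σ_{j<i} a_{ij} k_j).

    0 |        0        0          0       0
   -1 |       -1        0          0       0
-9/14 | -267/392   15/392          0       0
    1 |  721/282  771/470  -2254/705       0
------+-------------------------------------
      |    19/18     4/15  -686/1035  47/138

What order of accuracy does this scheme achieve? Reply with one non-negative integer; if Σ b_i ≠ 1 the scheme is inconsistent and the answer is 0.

4

b = (19/18, 4/15, -686/1035, 47/138)
c = (0, -1, -9/14, 1)
Ac = (0, 0, -15/392, 39/94)
Σ b_i: 19/18·1 + 4/15·1 + (-686/1035)·1 + 47/138·1 = 1 ✓
b·c: 4/15·(-1) + (-686/1035)·(-9/14) + 47/138·1 = 1/2 ✓
b·c²: 4/15·1 + (-686/1035)·81/196 + 47/138·1 = 1/3 ✓
b·Ac: (-686/1035)·(-15/392) + 47/138·39/94 = 1/6 ✓
b·c³: 4/15·(-1) + (-686/1035)·(-729/2744) + 47/138·1 = 1/4 ✓
b·(c∘Ac): (-686/1035)·135/5488 + 47/138·39/94 = 1/8 ✓
b·Ac²: (-686/1035)·15/392 + 47/138·15/47 = 1/12 ✓
b·A²c: 47/138·23/188 = 1/24 ✓; 4 stages ⇒ order 4.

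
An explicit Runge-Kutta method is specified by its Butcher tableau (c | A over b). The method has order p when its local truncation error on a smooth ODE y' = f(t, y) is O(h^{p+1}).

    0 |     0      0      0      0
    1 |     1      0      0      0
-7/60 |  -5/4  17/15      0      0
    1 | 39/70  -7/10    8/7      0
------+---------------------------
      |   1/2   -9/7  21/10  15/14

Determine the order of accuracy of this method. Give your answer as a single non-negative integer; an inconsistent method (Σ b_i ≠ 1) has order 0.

0

b = (1/2, -9/7, 21/10, 15/14)
c = (0, 1, -7/60, 1)
Ac = (0, 0, 17/15, -5/6)
Σ b_i: 1/2·1 + (-9/7)·1 + 21/10·1 + 15/14·1 = 167/70 ≠ 1 ⇒ order 0.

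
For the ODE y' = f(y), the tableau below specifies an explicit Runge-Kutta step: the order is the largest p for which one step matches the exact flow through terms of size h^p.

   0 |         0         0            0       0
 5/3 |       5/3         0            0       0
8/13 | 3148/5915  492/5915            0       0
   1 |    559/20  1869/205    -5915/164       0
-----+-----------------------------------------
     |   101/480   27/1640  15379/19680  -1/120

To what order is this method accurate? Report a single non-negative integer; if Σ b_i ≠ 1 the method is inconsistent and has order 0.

b = (101/480, 27/1640, 15379/19680, -1/120)
c = (0, 5/3, 8/13, 1)
Ac = (0, 0, 164/1183, -7)
Σ b_i: 101/480·1 + 27/1640·1 + 15379/19680·1 + (-1/120)·1 = 1 ✓
b·c: 27/1640·5/3 + 15379/19680·8/13 + (-1/120)·1 = 1/2 ✓
b·c²: 27/1640·25/9 + 15379/19680·64/169 + (-1/120)·1 = 1/3 ✓
b·Ac: 15379/19680·164/1183 + (-1/120)·(-7) = 1/6 ✓
b·c³: 27/1640·125/27 + 15379/19680·512/2197 + (-1/120)·1 = 1/4 ✓
b·(c∘Ac): 15379/19680·1312/15379 + (-1/120)·(-7) = 1/8 ✓
b·Ac²: 15379/19680·820/3549 + (-1/120)·35/3 = 1/12 ✓
b·A²c: (-1/120)·(-5) = 1/24 ✓; 4 stages ⇒ order 4.

4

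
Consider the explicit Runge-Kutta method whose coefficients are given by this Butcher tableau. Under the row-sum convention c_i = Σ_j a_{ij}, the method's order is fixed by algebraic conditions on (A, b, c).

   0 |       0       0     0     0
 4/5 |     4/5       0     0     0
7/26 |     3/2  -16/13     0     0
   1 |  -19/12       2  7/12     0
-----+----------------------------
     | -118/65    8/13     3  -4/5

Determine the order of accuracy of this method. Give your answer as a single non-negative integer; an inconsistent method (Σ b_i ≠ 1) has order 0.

b = (-118/65, 8/13, 3, -4/5)
c = (0, 4/5, 7/26, 1)
Ac = (0, 0, -64/65, 2741/1560)
Σ b_i: (-118/65)·1 + 8/13·1 + 3·1 + (-4/5)·1 = 1 ✓
b·c: 8/13·4/5 + 3·7/26 + (-4/5)·1 = 1/2 ✓
b·c²: 8/13·16/25 + 3·49/676 + (-4/5)·1 = -3189/16900 ≠ 1/3 ⇒ order 2.
b·Ac: 3·(-64/65) + (-4/5)·2741/1560 = -8501/1950 ≠ 1/6

2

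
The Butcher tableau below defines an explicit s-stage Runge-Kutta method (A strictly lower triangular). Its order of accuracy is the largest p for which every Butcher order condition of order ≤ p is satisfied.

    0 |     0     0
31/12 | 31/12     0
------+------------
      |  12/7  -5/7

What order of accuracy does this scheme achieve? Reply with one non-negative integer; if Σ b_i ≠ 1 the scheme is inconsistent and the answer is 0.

1

b = (12/7, -5/7)
c = (0, 31/12)
Σ b_i: 12/7·1 + (-5/7)·1 = 1 ✓
b·c: (-5/7)·31/12 = -155/84 ≠ 1/2 ⇒ order 1.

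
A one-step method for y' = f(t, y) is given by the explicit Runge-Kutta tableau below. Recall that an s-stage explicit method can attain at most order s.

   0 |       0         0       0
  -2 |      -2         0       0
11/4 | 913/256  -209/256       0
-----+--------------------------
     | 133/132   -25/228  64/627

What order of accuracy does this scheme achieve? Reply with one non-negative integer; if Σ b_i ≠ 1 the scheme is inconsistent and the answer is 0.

b = (133/132, -25/228, 64/627)
c = (0, -2, 11/4)
Ac = (0, 0, 209/128)
Σ b_i: 133/132·1 + (-25/228)·1 + 64/627·1 = 1 ✓
b·c: (-25/228)·(-2) + 64/627·11/4 = 1/2 ✓
b·c²: (-25/228)·4 + 64/627·121/16 = 1/3 ✓
b·Ac: 64/627·209/128 = 1/6 ✓; 3 stages ⇒ order 3.

3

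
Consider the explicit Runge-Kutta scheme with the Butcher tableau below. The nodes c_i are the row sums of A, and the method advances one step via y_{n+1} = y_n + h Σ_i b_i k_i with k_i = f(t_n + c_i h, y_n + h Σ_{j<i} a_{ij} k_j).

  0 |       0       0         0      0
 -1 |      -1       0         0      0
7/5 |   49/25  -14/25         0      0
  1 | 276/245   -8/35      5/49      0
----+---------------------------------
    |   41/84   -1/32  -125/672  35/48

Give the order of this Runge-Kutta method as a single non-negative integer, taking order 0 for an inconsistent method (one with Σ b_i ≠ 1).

b = (41/84, -1/32, -125/672, 35/48)
c = (0, -1, 7/5, 1)
Ac = (0, 0, 14/25, 13/35)
Σ b_i: 41/84·1 + (-1/32)·1 + (-125/672)·1 + 35/48·1 = 1 ✓
b·c: (-1/32)·(-1) + (-125/672)·7/5 + 35/48·1 = 1/2 ✓
b·c²: (-1/32)·1 + (-125/672)·49/25 + 35/48·1 = 1/3 ✓
b·Ac: (-125/672)·14/25 + 35/48·13/35 = 1/6 ✓
b·c³: (-1/32)·(-1) + (-125/672)·343/125 + 35/48·1 = 1/4 ✓
b·(c∘Ac): (-125/672)·98/125 + 35/48·13/35 = 1/8 ✓
b·Ac²: (-125/672)·(-14/25) + 35/48·(-1/35) = 1/12 ✓
b·A²c: 35/48·2/35 = 1/24 ✓; 4 stages ⇒ order 4.

4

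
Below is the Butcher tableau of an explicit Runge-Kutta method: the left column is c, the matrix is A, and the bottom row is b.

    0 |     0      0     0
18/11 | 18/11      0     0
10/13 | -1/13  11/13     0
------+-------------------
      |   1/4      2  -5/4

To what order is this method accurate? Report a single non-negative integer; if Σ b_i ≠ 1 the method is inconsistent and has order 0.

b = (1/4, 2, -5/4)
c = (0, 18/11, 10/13)
Ac = (0, 0, 18/13)
Σ b_i: 1/4·1 + 2·1 + (-5/4)·1 = 1 ✓
b·c: 2·18/11 + (-5/4)·10/13 = 661/286 ≠ 1/2 ⇒ order 1.

1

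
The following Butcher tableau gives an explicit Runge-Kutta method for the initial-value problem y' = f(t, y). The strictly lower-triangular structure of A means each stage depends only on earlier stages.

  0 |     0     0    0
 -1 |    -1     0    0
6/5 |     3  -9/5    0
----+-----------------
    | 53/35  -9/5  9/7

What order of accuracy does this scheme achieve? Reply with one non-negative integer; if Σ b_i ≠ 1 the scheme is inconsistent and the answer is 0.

1

b = (53/35, -9/5, 9/7)
c = (0, -1, 6/5)
Ac = (0, 0, 9/5)
Σ b_i: 53/35·1 + (-9/5)·1 + 9/7·1 = 1 ✓
b·c: (-9/5)·(-1) + 9/7·6/5 = 117/35 ≠ 1/2 ⇒ order 1.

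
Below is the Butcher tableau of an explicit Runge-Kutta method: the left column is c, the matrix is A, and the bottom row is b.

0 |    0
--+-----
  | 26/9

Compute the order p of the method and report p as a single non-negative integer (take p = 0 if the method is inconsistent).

b = (26/9)
c = (0)
Σ b_i: 26/9·1 = 26/9 ≠ 1 ⇒ order 0.

0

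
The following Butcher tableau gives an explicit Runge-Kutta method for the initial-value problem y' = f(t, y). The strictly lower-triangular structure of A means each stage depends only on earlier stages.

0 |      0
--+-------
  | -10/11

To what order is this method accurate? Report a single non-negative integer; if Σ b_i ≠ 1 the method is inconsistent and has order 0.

0

b = (-10/11)
c = (0)
Σ b_i: (-10/11)·1 = -10/11 ≠ 1 ⇒ order 0.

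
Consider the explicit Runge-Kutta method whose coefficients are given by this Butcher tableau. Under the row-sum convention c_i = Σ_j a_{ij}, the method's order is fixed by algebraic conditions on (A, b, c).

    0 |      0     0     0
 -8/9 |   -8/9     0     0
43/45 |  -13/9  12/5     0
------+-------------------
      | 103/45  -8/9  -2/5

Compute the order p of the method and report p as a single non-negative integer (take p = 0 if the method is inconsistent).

b = (103/45, -8/9, -2/5)
c = (0, -8/9, 43/45)
Ac = (0, 0, -32/15)
Σ b_i: 103/45·1 + (-8/9)·1 + (-2/5)·1 = 1 ✓
b·c: (-8/9)·(-8/9) + (-2/5)·43/45 = 826/2025 ≠ 1/2 ⇒ order 1.

1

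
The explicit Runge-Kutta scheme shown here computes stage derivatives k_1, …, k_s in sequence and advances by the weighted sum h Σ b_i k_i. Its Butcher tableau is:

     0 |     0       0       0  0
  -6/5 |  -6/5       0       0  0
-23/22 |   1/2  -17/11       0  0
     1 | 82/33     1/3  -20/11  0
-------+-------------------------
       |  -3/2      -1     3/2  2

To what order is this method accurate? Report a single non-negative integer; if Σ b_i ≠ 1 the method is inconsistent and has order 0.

1

b = (-3/2, -1, 3/2, 2)
c = (0, -6/5, -23/22, 1)
Ac = (0, 0, 102/55, 908/605)
Σ b_i: (-3/2)·1 + (-1)·1 + 3/2·1 + 2·1 = 1 ✓
b·c: (-1)·(-6/5) + 3/2·(-23/22) + 2·1 = 359/220 ≠ 1/2 ⇒ order 1.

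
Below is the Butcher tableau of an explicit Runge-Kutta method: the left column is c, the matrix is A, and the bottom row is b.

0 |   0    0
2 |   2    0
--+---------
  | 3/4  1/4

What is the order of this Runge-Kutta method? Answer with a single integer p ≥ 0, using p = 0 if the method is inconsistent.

2

b = (3/4, 1/4)
c = (0, 2)
Σ b_i: 3/4·1 + 1/4·1 = 1 ✓
b·c: 1/4·2 = 1/2 ✓; 2 stages ⇒ order 2.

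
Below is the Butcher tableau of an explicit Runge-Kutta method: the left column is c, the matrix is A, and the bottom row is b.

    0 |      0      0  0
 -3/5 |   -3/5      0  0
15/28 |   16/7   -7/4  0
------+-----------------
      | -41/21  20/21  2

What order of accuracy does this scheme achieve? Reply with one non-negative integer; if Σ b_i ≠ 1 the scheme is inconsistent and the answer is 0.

2

b = (-41/21, 20/21, 2)
c = (0, -3/5, 15/28)
Ac = (0, 0, 21/20)
Σ b_i: (-41/21)·1 + 20/21·1 + 2·1 = 1 ✓
b·c: 20/21·(-3/5) + 2·15/28 = 1/2 ✓
b·c²: 20/21·9/25 + 2·225/784 = 1797/1960 ≠ 1/3 ⇒ order 2.
b·Ac: 2·21/20 = 21/10 ≠ 1/6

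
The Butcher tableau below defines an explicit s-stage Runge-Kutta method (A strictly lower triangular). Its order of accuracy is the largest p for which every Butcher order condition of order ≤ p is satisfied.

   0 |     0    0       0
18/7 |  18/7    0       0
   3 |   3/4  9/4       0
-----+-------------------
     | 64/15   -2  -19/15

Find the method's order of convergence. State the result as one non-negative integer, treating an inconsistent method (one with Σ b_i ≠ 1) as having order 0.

1

b = (64/15, -2, -19/15)
c = (0, 18/7, 3)
Ac = (0, 0, 81/14)
Σ b_i: 64/15·1 + (-2)·1 + (-19/15)·1 = 1 ✓
b·c: (-2)·18/7 + (-19/15)·3 = -313/35 ≠ 1/2 ⇒ order 1.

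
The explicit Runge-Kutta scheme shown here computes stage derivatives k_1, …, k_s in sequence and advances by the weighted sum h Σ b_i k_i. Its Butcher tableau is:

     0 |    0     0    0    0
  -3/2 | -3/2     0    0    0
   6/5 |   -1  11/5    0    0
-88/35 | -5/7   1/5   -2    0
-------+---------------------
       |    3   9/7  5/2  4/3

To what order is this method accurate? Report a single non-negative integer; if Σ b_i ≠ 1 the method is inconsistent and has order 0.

0

b = (3, 9/7, 5/2, 4/3)
c = (0, -3/2, 6/5, -88/35)
Ac = (0, 0, -33/10, -27/10)
Σ b_i: 3·1 + 9/7·1 + 5/2·1 + 4/3·1 = 341/42 ≠ 1 ⇒ order 0.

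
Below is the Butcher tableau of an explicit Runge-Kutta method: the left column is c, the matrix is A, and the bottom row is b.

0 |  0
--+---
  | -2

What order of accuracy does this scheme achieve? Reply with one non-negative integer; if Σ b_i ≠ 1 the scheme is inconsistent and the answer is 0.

b = (-2)
c = (0)
Σ b_i: (-2)·1 = -2 ≠ 1 ⇒ order 0.

0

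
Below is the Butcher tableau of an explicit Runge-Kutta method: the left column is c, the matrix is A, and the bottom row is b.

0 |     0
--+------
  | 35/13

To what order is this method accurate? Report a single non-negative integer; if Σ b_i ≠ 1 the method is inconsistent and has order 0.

b = (35/13)
c = (0)
Σ b_i: 35/13·1 = 35/13 ≠ 1 ⇒ order 0.

0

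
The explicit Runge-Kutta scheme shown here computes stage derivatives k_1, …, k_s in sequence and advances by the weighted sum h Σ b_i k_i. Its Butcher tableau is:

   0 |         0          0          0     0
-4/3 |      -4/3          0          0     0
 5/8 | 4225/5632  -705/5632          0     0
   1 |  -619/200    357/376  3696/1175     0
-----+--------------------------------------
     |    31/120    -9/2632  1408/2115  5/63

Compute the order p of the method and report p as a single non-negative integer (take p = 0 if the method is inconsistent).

4

b = (31/120, -9/2632, 1408/2115, 5/63)
c = (0, -4/3, 5/8, 1)
Ac = (0, 0, 235/1408, 7/10)
Σ b_i: 31/120·1 + (-9/2632)·1 + 1408/2115·1 + 5/63·1 = 1 ✓
b·c: (-9/2632)·(-4/3) + 1408/2115·5/8 + 5/63·1 = 1/2 ✓
b·c²: (-9/2632)·16/9 + 1408/2115·25/64 + 5/63·1 = 1/3 ✓
b·Ac: 1408/2115·235/1408 + 5/63·7/10 = 1/6 ✓
b·c³: (-9/2632)·(-64/27) + 1408/2115·125/512 + 5/63·1 = 1/4 ✓
b·(c∘Ac): 1408/2115·1175/11264 + 5/63·7/10 = 1/8 ✓
b·Ac²: 1408/2115·(-235/1056) + 5/63·35/12 = 1/12 ✓
b·A²c: 5/63·21/40 = 1/24 ✓; 4 stages ⇒ order 4.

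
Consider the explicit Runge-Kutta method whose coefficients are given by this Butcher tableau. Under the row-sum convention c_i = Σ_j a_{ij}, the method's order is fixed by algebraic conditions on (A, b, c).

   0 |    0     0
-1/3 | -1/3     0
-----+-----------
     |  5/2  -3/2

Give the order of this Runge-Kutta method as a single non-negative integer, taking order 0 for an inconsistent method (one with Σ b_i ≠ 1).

b = (5/2, -3/2)
c = (0, -1/3)
Σ b_i: 5/2·1 + (-3/2)·1 = 1 ✓
b·c: (-3/2)·(-1/3) = 1/2 ✓; 2 stages ⇒ order 2.

2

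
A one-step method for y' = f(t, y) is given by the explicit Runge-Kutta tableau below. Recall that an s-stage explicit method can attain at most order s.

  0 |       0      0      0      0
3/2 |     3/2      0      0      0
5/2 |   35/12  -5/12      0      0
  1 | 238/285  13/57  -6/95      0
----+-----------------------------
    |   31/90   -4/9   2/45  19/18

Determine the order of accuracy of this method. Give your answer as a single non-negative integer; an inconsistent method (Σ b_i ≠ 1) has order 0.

4

b = (31/90, -4/9, 2/45, 19/18)
c = (0, 3/2, 5/2, 1)
Ac = (0, 0, -5/8, 7/38)
Σ b_i: 31/90·1 + (-4/9)·1 + 2/45·1 + 19/18·1 = 1 ✓
b·c: (-4/9)·3/2 + 2/45·5/2 + 19/18·1 = 1/2 ✓
b·c²: (-4/9)·9/4 + 2/45·25/4 + 19/18·1 = 1/3 ✓
b·Ac: 2/45·(-5/8) + 19/18·7/38 = 1/6 ✓
b·c³: (-4/9)·27/8 + 2/45·125/8 + 19/18·1 = 1/4 ✓
b·(c∘Ac): 2/45·(-25/16) + 19/18·7/38 = 1/8 ✓
b·Ac²: 2/45·(-15/16) + 19/18·9/76 = 1/12 ✓
b·A²c: 19/18·3/76 = 1/24 ✓; 4 stages ⇒ order 4.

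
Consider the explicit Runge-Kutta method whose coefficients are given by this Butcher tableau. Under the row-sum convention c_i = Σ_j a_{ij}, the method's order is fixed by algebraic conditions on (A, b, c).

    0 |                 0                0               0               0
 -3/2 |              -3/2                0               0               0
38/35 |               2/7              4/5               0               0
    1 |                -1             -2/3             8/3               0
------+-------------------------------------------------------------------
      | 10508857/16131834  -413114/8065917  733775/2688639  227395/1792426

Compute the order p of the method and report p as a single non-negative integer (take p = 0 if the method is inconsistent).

3

b = (10508857/16131834, -413114/8065917, 733775/2688639, 227395/1792426)
c = (0, -3/2, 38/35, 1)
Ac = (0, 0, -6/5, 409/105)
Σ b_i: 10508857/16131834·1 + (-413114/8065917)·1 + 733775/2688639·1 + 227395/1792426·1 = 1 ✓
b·c: (-413114/8065917)·(-3/2) + 733775/2688639·38/35 + 227395/1792426·1 = 1/2 ✓
b·c²: (-413114/8065917)·9/4 + 733775/2688639·1444/1225 + 227395/1792426·1 = 1/3 ✓
b·Ac: 733775/2688639·(-6/5) + 227395/1792426·409/105 = 1/6 ✓
b·c³: (-413114/8065917)·(-27/8) + 733775/2688639·54872/42875 + 227395/1792426·1 = 244291717/376409460 ≠ 1/4 ⇒ order 3.
b·(c∘Ac): 733775/2688639·(-228/175) + 227395/1792426·409/105 = 745265/5377278 ≠ 1/8
b·Ac²: 733775/2688639·9/5 + 227395/1792426·12079/7350 = 263388563/376409460 ≠ 1/12
b·A²c: 227395/1792426·(-16/5) = -363832/896213 ≠ 1/24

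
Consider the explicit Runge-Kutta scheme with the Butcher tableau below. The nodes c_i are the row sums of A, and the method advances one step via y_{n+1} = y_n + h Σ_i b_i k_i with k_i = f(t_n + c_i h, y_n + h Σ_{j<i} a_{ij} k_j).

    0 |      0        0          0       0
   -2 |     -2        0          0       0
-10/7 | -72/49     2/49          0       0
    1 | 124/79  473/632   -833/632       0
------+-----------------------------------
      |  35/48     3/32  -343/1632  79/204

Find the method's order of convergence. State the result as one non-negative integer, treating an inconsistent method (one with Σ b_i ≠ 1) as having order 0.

b = (35/48, 3/32, -343/1632, 79/204)
c = (0, -2, -10/7, 1)
Ac = (0, 0, -4/49, 61/158)
Σ b_i: 35/48·1 + 3/32·1 + (-343/1632)·1 + 79/204·1 = 1 ✓
b·c: 3/32·(-2) + (-343/1632)·(-10/7) + 79/204·1 = 1/2 ✓
b·c²: 3/32·4 + (-343/1632)·100/49 + 79/204·1 = 1/3 ✓
b·Ac: (-343/1632)·(-4/49) + 79/204·61/158 = 1/6 ✓
b·c³: 3/32·(-8) + (-343/1632)·(-1000/343) + 79/204·1 = 1/4 ✓
b·(c∘Ac): (-343/1632)·40/343 + 79/204·61/158 = 1/8 ✓
b·Ac²: (-343/1632)·8/49 + 79/204·24/79 = 1/12 ✓
b·A²c: 79/204·17/158 = 1/24 ✓; 4 stages ⇒ order 4.

4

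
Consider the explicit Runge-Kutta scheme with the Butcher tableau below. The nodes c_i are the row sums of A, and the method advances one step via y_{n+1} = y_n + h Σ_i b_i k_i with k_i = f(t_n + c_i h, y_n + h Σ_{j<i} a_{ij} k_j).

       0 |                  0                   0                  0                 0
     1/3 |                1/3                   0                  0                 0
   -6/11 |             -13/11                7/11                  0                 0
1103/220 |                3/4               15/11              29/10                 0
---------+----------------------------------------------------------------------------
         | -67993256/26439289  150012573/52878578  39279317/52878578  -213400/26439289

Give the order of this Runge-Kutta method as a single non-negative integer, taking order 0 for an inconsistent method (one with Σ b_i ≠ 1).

3

b = (-67993256/26439289, 150012573/52878578, 39279317/52878578, -213400/26439289)
c = (0, 1/3, -6/11, 1103/220)
Ac = (0, 0, 7/33, -62/55)
Σ b_i: (-67993256/26439289)·1 + 150012573/52878578·1 + 39279317/52878578·1 + (-213400/26439289)·1 = 1 ✓
b·c: 150012573/52878578·1/3 + 39279317/52878578·(-6/11) + (-213400/26439289)·1103/220 = 1/2 ✓
b·c²: 150012573/52878578·1/9 + 39279317/52878578·36/121 + (-213400/26439289)·1216609/48400 = 1/3 ✓
b·Ac: 39279317/52878578·7/33 + (-213400/26439289)·(-62/55) = 1/6 ✓
b·c³: 150012573/52878578·1/27 + 39279317/52878578·(-216/1331) + (-213400/26439289)·1341919727/10648000 = -1189320310811/1151695428840 ≠ 1/4 ⇒ order 3.
b·(c∘Ac): 39279317/52878578·(-14/121) + (-213400/26439289)·(-34193/6050) = -11729045/290832179 ≠ 1/8
b·Ac²: 39279317/52878578·7/99 + (-213400/26439289)·1841/1815 = 232096739/5234979222 ≠ 1/12
b·A²c: (-213400/26439289)·203/330 = -393820/79317867 ≠ 1/24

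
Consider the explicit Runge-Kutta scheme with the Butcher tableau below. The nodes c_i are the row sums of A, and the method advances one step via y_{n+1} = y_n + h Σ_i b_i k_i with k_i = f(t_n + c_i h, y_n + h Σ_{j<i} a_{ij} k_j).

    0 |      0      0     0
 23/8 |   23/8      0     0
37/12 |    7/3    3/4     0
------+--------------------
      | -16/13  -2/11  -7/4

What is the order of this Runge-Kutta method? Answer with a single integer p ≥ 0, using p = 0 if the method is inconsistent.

0

b = (-16/13, -2/11, -7/4)
c = (0, 23/8, 37/12)
Ac = (0, 0, 69/32)
Σ b_i: (-16/13)·1 + (-2/11)·1 + (-7/4)·1 = -1809/572 ≠ 1 ⇒ order 0.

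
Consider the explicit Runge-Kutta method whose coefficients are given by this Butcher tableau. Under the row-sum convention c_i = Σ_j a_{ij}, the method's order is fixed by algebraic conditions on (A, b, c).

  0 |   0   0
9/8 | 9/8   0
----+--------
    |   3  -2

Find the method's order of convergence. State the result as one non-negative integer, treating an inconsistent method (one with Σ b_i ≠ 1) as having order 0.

1

b = (3, -2)
c = (0, 9/8)
Σ b_i: 3·1 + (-2)·1 = 1 ✓
b·c: (-2)·9/8 = -9/4 ≠ 1/2 ⇒ order 1.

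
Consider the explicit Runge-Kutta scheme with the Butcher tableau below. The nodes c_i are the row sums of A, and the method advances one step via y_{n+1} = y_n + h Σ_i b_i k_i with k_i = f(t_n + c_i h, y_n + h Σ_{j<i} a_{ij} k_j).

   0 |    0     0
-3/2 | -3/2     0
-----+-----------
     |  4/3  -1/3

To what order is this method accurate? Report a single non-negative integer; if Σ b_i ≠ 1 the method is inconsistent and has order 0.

b = (4/3, -1/3)
c = (0, -3/2)
Σ b_i: 4/3·1 + (-1/3)·1 = 1 ✓
b·c: (-1/3)·(-3/2) = 1/2 ✓; 2 stages ⇒ order 2.

2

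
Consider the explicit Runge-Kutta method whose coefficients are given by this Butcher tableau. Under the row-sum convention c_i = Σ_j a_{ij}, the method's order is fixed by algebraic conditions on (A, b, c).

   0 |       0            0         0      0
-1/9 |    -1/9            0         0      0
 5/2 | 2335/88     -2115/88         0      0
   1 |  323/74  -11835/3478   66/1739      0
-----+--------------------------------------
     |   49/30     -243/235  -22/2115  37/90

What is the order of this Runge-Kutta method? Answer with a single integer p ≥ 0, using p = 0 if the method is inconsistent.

4

b = (49/30, -243/235, -22/2115, 37/90)
c = (0, -1/9, 5/2, 1)
Ac = (0, 0, 235/88, 35/74)
Σ b_i: 49/30·1 + (-243/235)·1 + (-22/2115)·1 + 37/90·1 = 1 ✓
b·c: (-243/235)·(-1/9) + (-22/2115)·5/2 + 37/90·1 = 1/2 ✓
b·c²: (-243/235)·1/81 + (-22/2115)·25/4 + 37/90·1 = 1/3 ✓
b·Ac: (-22/2115)·235/88 + 37/90·35/74 = 1/6 ✓
b·c³: (-243/235)·(-1/729) + (-22/2115)·125/8 + 37/90·1 = 1/4 ✓
b·(c∘Ac): (-22/2115)·1175/176 + 37/90·35/74 = 1/8 ✓
b·Ac²: (-22/2115)·(-235/792) + 37/90·65/333 = 1/12 ✓
b·A²c: 37/90·15/148 = 1/24 ✓; 4 stages ⇒ order 4.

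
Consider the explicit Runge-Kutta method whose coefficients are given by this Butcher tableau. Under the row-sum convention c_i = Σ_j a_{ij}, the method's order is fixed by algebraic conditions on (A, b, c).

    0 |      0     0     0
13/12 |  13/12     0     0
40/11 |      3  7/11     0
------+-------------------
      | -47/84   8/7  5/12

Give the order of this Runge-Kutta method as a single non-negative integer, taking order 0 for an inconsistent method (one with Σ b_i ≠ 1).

1

b = (-47/84, 8/7, 5/12)
c = (0, 13/12, 40/11)
Ac = (0, 0, 91/132)
Σ b_i: (-47/84)·1 + 8/7·1 + 5/12·1 = 1 ✓
b·c: 8/7·13/12 + 5/12·40/11 = 212/77 ≠ 1/2 ⇒ order 1.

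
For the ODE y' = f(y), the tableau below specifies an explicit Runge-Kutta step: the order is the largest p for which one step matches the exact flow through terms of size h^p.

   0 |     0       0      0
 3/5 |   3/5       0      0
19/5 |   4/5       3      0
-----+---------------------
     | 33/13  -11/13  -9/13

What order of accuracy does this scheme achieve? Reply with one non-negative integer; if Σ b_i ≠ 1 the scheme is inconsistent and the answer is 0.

b = (33/13, -11/13, -9/13)
c = (0, 3/5, 19/5)
Ac = (0, 0, 9/5)
Σ b_i: 33/13·1 + (-11/13)·1 + (-9/13)·1 = 1 ✓
b·c: (-11/13)·3/5 + (-9/13)·19/5 = -204/65 ≠ 1/2 ⇒ order 1.

1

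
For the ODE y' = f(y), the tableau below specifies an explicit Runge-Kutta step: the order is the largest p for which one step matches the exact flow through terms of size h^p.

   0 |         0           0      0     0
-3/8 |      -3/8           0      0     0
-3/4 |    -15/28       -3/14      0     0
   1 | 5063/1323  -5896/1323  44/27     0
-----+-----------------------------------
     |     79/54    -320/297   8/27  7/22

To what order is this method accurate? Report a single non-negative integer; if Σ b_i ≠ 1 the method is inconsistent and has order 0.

4

b = (79/54, -320/297, 8/27, 7/22)
c = (0, -3/8, -3/4, 1)
Ac = (0, 0, 9/112, 22/49)
Σ b_i: 79/54·1 + (-320/297)·1 + 8/27·1 + 7/22·1 = 1 ✓
b·c: (-320/297)·(-3/8) + 8/27·(-3/4) + 7/22·1 = 1/2 ✓
b·c²: (-320/297)·9/64 + 8/27·9/16 + 7/22·1 = 1/3 ✓
b·Ac: 8/27·9/112 + 7/22·22/49 = 1/6 ✓
b·c³: (-320/297)·(-27/512) + 8/27·(-27/64) + 7/22·1 = 1/4 ✓
b·(c∘Ac): 8/27·(-27/448) + 7/22·22/49 = 1/8 ✓
b·Ac²: 8/27·(-27/896) + 7/22·341/1176 = 1/12 ✓
b·A²c: 7/22·11/84 = 1/24 ✓; 4 stages ⇒ order 4.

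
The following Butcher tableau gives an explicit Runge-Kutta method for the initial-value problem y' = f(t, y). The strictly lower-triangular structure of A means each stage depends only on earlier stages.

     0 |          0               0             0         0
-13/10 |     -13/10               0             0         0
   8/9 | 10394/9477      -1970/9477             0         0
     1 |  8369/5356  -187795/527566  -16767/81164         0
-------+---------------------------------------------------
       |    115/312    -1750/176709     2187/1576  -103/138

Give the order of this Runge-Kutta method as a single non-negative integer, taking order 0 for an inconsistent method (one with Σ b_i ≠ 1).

4

b = (115/312, -1750/176709, 2187/1576, -103/138)
c = (0, -13/10, 8/9, 1)
Ac = (0, 0, 197/729, 115/412)
Σ b_i: 115/312·1 + (-1750/176709)·1 + 2187/1576·1 + (-103/138)·1 = 1 ✓
b·c: (-1750/176709)·(-13/10) + 2187/1576·8/9 + (-103/138)·1 = 1/2 ✓
b·c²: (-1750/176709)·169/100 + 2187/1576·64/81 + (-103/138)·1 = 1/3 ✓
b·Ac: 2187/1576·197/729 + (-103/138)·115/412 = 1/6 ✓
b·c³: (-1750/176709)·(-2197/1000) + 2187/1576·512/729 + (-103/138)·1 = 1/4 ✓
b·(c∘Ac): 2187/1576·1576/6561 + (-103/138)·115/412 = 1/8 ✓
b·Ac²: 2187/1576·(-2561/7290) + (-103/138)·(-3151/4120) = 1/12 ✓
b·A²c: (-103/138)·(-23/412) = 1/24 ✓; 4 stages ⇒ order 4.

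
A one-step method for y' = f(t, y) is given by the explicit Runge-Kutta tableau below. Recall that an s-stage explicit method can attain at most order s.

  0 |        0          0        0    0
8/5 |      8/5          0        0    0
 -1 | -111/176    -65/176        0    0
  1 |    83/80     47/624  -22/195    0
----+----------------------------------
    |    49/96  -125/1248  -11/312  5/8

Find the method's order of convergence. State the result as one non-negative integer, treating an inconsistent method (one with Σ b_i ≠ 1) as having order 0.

4

b = (49/96, -125/1248, -11/312, 5/8)
c = (0, 8/5, -1, 1)
Ac = (0, 0, -13/22, 7/30)
Σ b_i: 49/96·1 + (-125/1248)·1 + (-11/312)·1 + 5/8·1 = 1 ✓
b·c: (-125/1248)·8/5 + (-11/312)·(-1) + 5/8·1 = 1/2 ✓
b·c²: (-125/1248)·64/25 + (-11/312)·1 + 5/8·1 = 1/3 ✓
b·Ac: (-11/312)·(-13/22) + 5/8·7/30 = 1/6 ✓
b·c³: (-125/1248)·512/125 + (-11/312)·(-1) + 5/8·1 = 1/4 ✓
b·(c∘Ac): (-11/312)·13/22 + 5/8·7/30 = 1/8 ✓
b·Ac²: (-11/312)·(-52/55) + 5/8·2/25 = 1/12 ✓
b·A²c: 5/8·1/15 = 1/24 ✓; 4 stages ⇒ order 4.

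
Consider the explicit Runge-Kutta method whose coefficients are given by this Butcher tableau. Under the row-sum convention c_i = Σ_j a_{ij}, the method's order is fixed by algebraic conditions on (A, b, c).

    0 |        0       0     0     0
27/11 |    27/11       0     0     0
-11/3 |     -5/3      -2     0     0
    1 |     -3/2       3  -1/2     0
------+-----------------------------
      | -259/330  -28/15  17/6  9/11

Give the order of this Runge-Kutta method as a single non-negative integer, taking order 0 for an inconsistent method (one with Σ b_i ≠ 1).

1

b = (-259/330, -28/15, 17/6, 9/11)
c = (0, 27/11, -11/3, 1)
Ac = (0, 0, -54/11, 607/66)
Σ b_i: (-259/330)·1 + (-28/15)·1 + 17/6·1 + 9/11·1 = 1 ✓
b·c: (-28/15)·27/11 + 17/6·(-11/3) + 9/11·1 = -14011/990 ≠ 1/2 ⇒ order 1.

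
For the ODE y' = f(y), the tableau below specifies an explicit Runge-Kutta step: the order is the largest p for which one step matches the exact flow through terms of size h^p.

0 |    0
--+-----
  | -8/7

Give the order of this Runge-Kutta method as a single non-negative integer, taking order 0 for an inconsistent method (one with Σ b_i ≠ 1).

b = (-8/7)
c = (0)
Σ b_i: (-8/7)·1 = -8/7 ≠ 1 ⇒ order 0.

0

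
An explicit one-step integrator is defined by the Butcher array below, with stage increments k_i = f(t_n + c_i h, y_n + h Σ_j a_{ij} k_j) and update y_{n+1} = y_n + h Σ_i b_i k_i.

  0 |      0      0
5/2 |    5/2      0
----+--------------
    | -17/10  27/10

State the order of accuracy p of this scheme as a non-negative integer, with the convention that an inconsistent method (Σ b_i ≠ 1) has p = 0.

1

b = (-17/10, 27/10)
c = (0, 5/2)
Σ b_i: (-17/10)·1 + 27/10·1 = 1 ✓
b·c: 27/10·5/2 = 27/4 ≠ 1/2 ⇒ order 1.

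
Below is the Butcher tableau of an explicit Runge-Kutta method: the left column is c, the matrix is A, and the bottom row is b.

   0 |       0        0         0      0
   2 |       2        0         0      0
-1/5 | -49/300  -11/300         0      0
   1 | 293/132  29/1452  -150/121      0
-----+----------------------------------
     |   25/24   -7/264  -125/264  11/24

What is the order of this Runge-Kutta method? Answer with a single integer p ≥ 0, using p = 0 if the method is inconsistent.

b = (25/24, -7/264, -125/264, 11/24)
c = (0, 2, -1/5, 1)
Ac = (0, 0, -11/150, 19/66)
Σ b_i: 25/24·1 + (-7/264)·1 + (-125/264)·1 + 11/24·1 = 1 ✓
b·c: (-7/264)·2 + (-125/264)·(-1/5) + 11/24·1 = 1/2 ✓
b·c²: (-7/264)·4 + (-125/264)·1/25 + 11/24·1 = 1/3 ✓
b·Ac: (-125/264)·(-11/150) + 11/24·19/66 = 1/6 ✓
b·c³: (-7/264)·8 + (-125/264)·(-1/125) + 11/24·1 = 1/4 ✓
b·(c∘Ac): (-125/264)·11/750 + 11/24·19/66 = 1/8 ✓
b·Ac²: (-125/264)·(-11/75) + 11/24·1/33 = 1/12 ✓
b·A²c: 11/24·1/11 = 1/24 ✓; 4 stages ⇒ order 4.

4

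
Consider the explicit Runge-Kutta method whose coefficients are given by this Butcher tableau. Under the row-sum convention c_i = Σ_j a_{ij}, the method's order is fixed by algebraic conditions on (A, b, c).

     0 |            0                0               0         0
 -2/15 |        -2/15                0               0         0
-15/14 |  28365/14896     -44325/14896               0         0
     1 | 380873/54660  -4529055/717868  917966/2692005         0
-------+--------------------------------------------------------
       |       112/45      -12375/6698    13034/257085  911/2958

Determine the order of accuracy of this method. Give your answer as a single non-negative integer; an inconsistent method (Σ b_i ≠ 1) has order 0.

b = (112/45, -12375/6698, 13034/257085, 911/2958)
c = (0, -2/15, -15/14, 1)
Ac = (0, 0, 2955/7448, 867/1822)
Σ b_i: 112/45·1 + (-12375/6698)·1 + 13034/257085·1 + 911/2958·1 = 1 ✓
b·c: (-12375/6698)·(-2/15) + 13034/257085·(-15/14) + 911/2958·1 = 1/2 ✓
b·c²: (-12375/6698)·4/225 + 13034/257085·225/196 + 911/2958·1 = 1/3 ✓
b·Ac: 13034/257085·2955/7448 + 911/2958·867/1822 = 1/6 ✓
b·c³: (-12375/6698)·(-8/3375) + 13034/257085·(-3375/2744) + 911/2958·1 = 1/4 ✓
b·(c∘Ac): 13034/257085·(-44325/104272) + 911/2958·867/1822 = 1/8 ✓
b·Ac²: 13034/257085·(-197/3724) + 911/2958·7633/27330 = 1/12 ✓
b·A²c: 911/2958·493/3644 = 1/24 ✓; 4 stages ⇒ order 4.

4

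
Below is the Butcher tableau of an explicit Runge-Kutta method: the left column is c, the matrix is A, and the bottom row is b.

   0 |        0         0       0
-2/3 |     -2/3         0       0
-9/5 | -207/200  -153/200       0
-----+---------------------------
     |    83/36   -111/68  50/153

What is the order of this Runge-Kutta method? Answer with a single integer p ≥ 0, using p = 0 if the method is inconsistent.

3

b = (83/36, -111/68, 50/153)
c = (0, -2/3, -9/5)
Ac = (0, 0, 51/100)
Σ b_i: 83/36·1 + (-111/68)·1 + 50/153·1 = 1 ✓
b·c: (-111/68)·(-2/3) + 50/153·(-9/5) = 1/2 ✓
b·c²: (-111/68)·4/9 + 50/153·81/25 = 1/3 ✓
b·Ac: 50/153·51/100 = 1/6 ✓; 3 stages ⇒ order 3.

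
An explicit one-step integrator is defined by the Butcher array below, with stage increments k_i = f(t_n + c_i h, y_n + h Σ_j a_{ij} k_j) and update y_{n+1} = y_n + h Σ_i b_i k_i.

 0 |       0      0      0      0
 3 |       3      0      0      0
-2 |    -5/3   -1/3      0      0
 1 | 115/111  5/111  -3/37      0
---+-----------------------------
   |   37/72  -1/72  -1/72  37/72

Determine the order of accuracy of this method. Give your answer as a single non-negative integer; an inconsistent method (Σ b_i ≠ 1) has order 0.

b = (37/72, -1/72, -1/72, 37/72)
c = (0, 3, -2, 1)
Ac = (0, 0, -1, 11/37)
Σ b_i: 37/72·1 + (-1/72)·1 + (-1/72)·1 + 37/72·1 = 1 ✓
b·c: (-1/72)·3 + (-1/72)·(-2) + 37/72·1 = 1/2 ✓
b·c²: (-1/72)·9 + (-1/72)·4 + 37/72·1 = 1/3 ✓
b·Ac: (-1/72)·(-1) + 37/72·11/37 = 1/6 ✓
b·c³: (-1/72)·27 + (-1/72)·(-8) + 37/72·1 = 1/4 ✓
b·(c∘Ac): (-1/72)·2 + 37/72·11/37 = 1/8 ✓
b·Ac²: (-1/72)·(-3) + 37/72·3/37 = 1/12 ✓
b·A²c: 37/72·3/37 = 1/24 ✓; 4 stages ⇒ order 4.

4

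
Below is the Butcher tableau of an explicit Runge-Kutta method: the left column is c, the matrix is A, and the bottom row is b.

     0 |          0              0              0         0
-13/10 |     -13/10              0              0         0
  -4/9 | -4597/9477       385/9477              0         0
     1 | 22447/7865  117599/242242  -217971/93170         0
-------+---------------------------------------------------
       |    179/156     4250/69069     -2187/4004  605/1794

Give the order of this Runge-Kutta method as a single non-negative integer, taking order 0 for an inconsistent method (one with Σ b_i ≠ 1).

b = (179/156, 4250/69069, -2187/4004, 605/1794)
c = (0, -13/10, -4/9, 1)
Ac = (0, 0, -77/1458, 989/2420)
Σ b_i: 179/156·1 + 4250/69069·1 + (-2187/4004)·1 + 605/1794·1 = 1 ✓
b·c: 4250/69069·(-13/10) + (-2187/4004)·(-4/9) + 605/1794·1 = 1/2 ✓
b·c²: 4250/69069·169/100 + (-2187/4004)·16/81 + 605/1794·1 = 1/3 ✓
b·Ac: (-2187/4004)·(-77/1458) + 605/1794·989/2420 = 1/6 ✓
b·c³: 4250/69069·(-2197/1000) + (-2187/4004)·(-64/729) + 605/1794·1 = 1/4 ✓
b·(c∘Ac): (-2187/4004)·154/6561 + 605/1794·989/2420 = 1/8 ✓
b·Ac²: (-2187/4004)·1001/14580 + 605/1794·8671/24200 = 1/12 ✓
b·A²c: 605/1794·299/2420 = 1/24 ✓; 4 stages ⇒ order 4.

4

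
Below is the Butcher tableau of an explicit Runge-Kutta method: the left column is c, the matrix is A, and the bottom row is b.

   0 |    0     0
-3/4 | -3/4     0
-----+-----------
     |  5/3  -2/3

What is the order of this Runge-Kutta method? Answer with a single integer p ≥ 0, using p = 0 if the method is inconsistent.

2

b = (5/3, -2/3)
c = (0, -3/4)
Σ b_i: 5/3·1 + (-2/3)·1 = 1 ✓
b·c: (-2/3)·(-3/4) = 1/2 ✓; 2 stages ⇒ order 2.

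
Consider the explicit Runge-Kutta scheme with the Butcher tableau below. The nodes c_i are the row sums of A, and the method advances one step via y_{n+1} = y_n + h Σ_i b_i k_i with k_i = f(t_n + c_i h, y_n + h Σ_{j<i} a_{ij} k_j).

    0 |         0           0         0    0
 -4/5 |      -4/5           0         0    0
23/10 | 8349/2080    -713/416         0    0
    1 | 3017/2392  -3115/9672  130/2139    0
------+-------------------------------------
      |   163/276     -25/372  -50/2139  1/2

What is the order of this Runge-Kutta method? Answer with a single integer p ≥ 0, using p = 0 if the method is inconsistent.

4

b = (163/276, -25/372, -50/2139, 1/2)
c = (0, -4/5, 23/10, 1)
Ac = (0, 0, 713/520, 31/78)
Σ b_i: 163/276·1 + (-25/372)·1 + (-50/2139)·1 + 1/2·1 = 1 ✓
b·c: (-25/372)·(-4/5) + (-50/2139)·23/10 + 1/2·1 = 1/2 ✓
b·c²: (-25/372)·16/25 + (-50/2139)·529/100 + 1/2·1 = 1/3 ✓
b·Ac: (-50/2139)·713/520 + 1/2·31/78 = 1/6 ✓
b·c³: (-25/372)·(-64/125) + (-50/2139)·12167/1000 + 1/2·1 = 1/4 ✓
b·(c∘Ac): (-50/2139)·16399/5200 + 1/2·31/78 = 1/8 ✓
b·Ac²: (-50/2139)·(-713/650) + 1/2·3/26 = 1/12 ✓
b·A²c: 1/2·1/12 = 1/24 ✓; 4 stages ⇒ order 4.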